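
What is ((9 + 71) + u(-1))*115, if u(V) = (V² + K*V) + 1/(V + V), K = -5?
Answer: 19665/2 ≈ 9832.5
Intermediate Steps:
u(V) = V² + 1/(2*V) - 5*V (u(V) = (V² - 5*V) + 1/(V + V) = (V² - 5*V) + 1/(2*V) = V² + 1/(2*V) - 5*V)
((9 + 71) + u(-1))*115 = ((9 + 71) + ((-1)² + (½)/(-1) - 5*(-1)))*115 = (80 + (1 + (½)*(-1) + 5))*115 = (80 + (1 - ½ + 5))*115 = (80 + 11/2)*115 = (171/2)*115 = 19665/2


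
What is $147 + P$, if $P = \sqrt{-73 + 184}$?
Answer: $147 + \sqrt{111} \approx 157.54$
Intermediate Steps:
$P = \sqrt{111} \approx 10.536$
$147 + P = 147 + \sqrt{111}$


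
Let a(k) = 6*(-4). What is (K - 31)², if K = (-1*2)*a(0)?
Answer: 289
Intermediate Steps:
a(k) = -24
K = 48 (K = -1*2*(-24) = -2*(-24) = 48)
(K - 31)² = (48 - 31)² = 17² = 289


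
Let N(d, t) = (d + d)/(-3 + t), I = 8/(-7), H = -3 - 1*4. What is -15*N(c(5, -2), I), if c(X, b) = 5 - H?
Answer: 2520/29 ≈ 86.896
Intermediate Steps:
H = -7 (H = -3 - 4 = -7)
c(X, b) = 12 (c(X, b) = 5 - 1*(-7) = 5 + 7 = 12)
I = -8/7 (I = 8*(-⅐) = -8/7 ≈ -1.1429)
N(d, t) = 2*d/(-3 + t) (N(d, t) = (2*d)/(-3 + t) = 2*d/(-3 + t))
-15*N(c(5, -2), I) = -30*12/(-3 - 8/7) = -30*12/(-29/7) = -30*12*(-7)/29 = -15*(-168/29) = 2520/29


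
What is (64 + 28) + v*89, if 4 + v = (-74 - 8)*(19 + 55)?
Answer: -540316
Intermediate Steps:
v = -6072 (v = -4 + (-74 - 8)*(19 + 55) = -4 - 82*74 = -4 - 6068 = -6072)
(64 + 28) + v*89 = (64 + 28) - 6072*89 = 92 - 540408 = -540316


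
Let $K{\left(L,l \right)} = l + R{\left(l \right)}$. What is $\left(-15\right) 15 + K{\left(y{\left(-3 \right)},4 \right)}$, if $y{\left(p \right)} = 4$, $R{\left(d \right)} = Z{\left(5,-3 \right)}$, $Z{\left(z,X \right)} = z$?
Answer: $-216$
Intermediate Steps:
$R{\left(d \right)} = 5$
$K{\left(L,l \right)} = 5 + l$ ($K{\left(L,l \right)} = l + 5 = 5 + l$)
$\left(-15\right) 15 + K{\left(y{\left(-3 \right)},4 \right)} = \left(-15\right) 15 + \left(5 + 4\right) = -225 + 9 = -216$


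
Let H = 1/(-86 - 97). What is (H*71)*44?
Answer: -3124/183 ≈ -17.071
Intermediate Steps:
H = -1/183 (H = 1/(-183) = -1/183 ≈ -0.0054645)
(H*71)*44 = -1/183*71*44 = -71/183*44 = -3124/183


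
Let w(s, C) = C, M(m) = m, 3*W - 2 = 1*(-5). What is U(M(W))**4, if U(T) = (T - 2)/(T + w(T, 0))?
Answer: 81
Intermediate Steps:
W = -1 (W = 2/3 + (1*(-5))/3 = 2/3 + (1/3)*(-5) = 2/3 - 5/3 = -1)
U(T) = (-2 + T)/T (U(T) = (T - 2)/(T + 0) = (-2 + T)/T)
U(M(W))**4 = ((-2 - 1)/(-1))**4 = (-1*(-3))**4 = 3**4 = 81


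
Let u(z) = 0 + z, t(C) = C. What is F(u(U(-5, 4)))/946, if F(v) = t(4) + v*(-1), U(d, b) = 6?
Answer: -1/473 ≈ -0.0021142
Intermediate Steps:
u(z) = z
F(v) = 4 - v (F(v) = 4 + v*(-1) = 4 - v)
F(u(U(-5, 4)))/946 = (4 - 1*6)/946 = (4 - 6)*(1/946) = -2*1/946 = -1/473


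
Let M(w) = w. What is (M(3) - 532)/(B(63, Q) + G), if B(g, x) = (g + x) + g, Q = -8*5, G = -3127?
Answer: 529/3041 ≈ 0.17396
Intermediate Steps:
Q = -40
B(g, x) = x + 2*g
(M(3) - 532)/(B(63, Q) + G) = (3 - 532)/((-40 + 2*63) - 3127) = -529/((-40 + 126) - 3127) = -529/(86 - 3127) = -529/(-3041) = -529*(-1/3041) = 529/3041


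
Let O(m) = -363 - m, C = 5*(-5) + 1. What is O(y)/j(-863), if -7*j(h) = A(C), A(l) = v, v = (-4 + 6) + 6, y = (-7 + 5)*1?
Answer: 2527/8 ≈ 315.88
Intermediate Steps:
y = -2 (y = -2*1 = -2)
C = -24 (C = -25 + 1 = -24)
v = 8 (v = 2 + 6 = 8)
A(l) = 8
j(h) = -8/7 (j(h) = -⅐*8 = -8/7)
O(y)/j(-863) = (-363 - 1*(-2))/(-8/7) = (-363 + 2)*(-7/8) = -361*(-7/8) = 2527/8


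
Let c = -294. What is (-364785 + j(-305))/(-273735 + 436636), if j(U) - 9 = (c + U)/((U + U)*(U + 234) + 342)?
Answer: -15923202551/7110954452 ≈ -2.2393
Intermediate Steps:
j(U) = 9 + (-294 + U)/(342 + 2*U*(234 + U)) (j(U) = 9 + (-294 + U)/((U + U)*(U + 234) + 342) = 9 + (-294 + U)/((2*U)*(234 + U) + 342) = 9 + (-294 + U)/(2*U*(234 + U) + 342) = 9 + (-294 + U)/(342 + 2*U*(234 + U)))
(-364785 + j(-305))/(-273735 + 436636) = (-364785 + (2784 + 18*(-305)**2 + 4213*(-305))/(2*(171 + (-305)**2 + 234*(-305))))/(-273735 + 436636) = (-364785 + (2784 + 18*93025 - 1284965)/(2*(171 + 93025 - 71370)))/162901 = (-364785 + (1/2)*(2784 + 1674450 - 1284965)/21826)*(1/162901) = (-364785 + (1/2)*(1/21826)*392269)*(1/162901) = (-364785 + 392269/43652)*(1/162901) = -15923202551/43652*1/162901 = -15923202551/7110954452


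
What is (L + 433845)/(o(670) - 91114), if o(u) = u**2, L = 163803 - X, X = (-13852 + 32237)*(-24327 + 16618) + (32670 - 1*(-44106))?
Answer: 142250837/357786 ≈ 397.59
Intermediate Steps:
X = -141653189 (X = 18385*(-7709) + (32670 + 44106) = -141729965 + 76776 = -141653189)
L = 141816992 (L = 163803 - 1*(-141653189) = 163803 + 141653189 = 141816992)
(L + 433845)/(o(670) - 91114) = (141816992 + 433845)/(670**2 - 91114) = 142250837/(448900 - 91114) = 142250837/357786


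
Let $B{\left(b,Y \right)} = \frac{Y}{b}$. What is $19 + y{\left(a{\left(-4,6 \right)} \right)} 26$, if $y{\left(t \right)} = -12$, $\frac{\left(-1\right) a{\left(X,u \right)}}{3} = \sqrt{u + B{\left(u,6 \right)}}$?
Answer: $-293$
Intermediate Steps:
$a{\left(X,u \right)} = - 3 \sqrt{u + \frac{6}{u}}$
$19 + y{\left(a{\left(-4,6 \right)} \right)} 26 = 19 - 312 = -293$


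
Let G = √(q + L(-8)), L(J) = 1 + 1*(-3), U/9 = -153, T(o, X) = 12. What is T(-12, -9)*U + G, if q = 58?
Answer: -16524 + 2*√14 ≈ -16517.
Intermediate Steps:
U = -1377 (U = 9*(-153) = -1377)
L(J) = -2 (L(J) = 1 - 3 = -2)
G = 2*√14 (G = √(58 - 2) = √56 = 2*√14 ≈ 7.4833)
T(-12, -9)*U + G = 12*(-1377) + 2*√14 = -16524 + 2*√14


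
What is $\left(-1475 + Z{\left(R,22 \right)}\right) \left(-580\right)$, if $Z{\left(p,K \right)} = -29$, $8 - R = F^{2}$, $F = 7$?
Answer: $872320$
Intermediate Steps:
$R = -41$ ($R = 8 - 7^{2} = 8 - 49 = -41$)
$\left(-1475 + Z{\left(R,22 \right)}\right) \left(-580\right) = \left(-1475 - 29\right) \left(-580\right) = \left(-1504\right) \left(-580\right) = 872320$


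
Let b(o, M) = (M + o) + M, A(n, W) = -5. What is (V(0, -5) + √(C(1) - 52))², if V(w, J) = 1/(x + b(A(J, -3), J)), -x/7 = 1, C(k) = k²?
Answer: (1 - 22*I*√51)²/484 ≈ -50.998 - 0.64922*I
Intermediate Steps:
b(o, M) = o + 2*M
x = -7 (x = -7*1 = -7)
V(w, J) = 1/(-12 + 2*J) (V(w, J) = 1/(-7 + (-5 + 2*J)) = 1/(-12 + 2*J))
(V(0, -5) + √(C(1) - 52))² = (1/(2*(-6 - 5)) + √(1² - 52))² = ((½)/(-11) + √(1 - 52))² = ((½)*(-1/11) + √(-51))² = (-1/22 + I*√51)²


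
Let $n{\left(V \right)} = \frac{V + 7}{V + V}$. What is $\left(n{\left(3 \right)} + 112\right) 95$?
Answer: $\frac{32395}{3} \approx 10798.0$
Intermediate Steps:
$n{\left(V \right)} = \frac{7 + V}{2 V}$
$\left(n{\left(3 \right)} + 112\right) 95 = \left(\frac{7 + 3}{2 \cdot 3} + 112\right) 95 = \left(\frac{1}{2} \cdot \frac{1}{3} \cdot 10 + 112\right) 95 = \left(\frac{5}{3} + 112\right) 95 = \frac{341}{3} \cdot 95 = \frac{32395}{3}$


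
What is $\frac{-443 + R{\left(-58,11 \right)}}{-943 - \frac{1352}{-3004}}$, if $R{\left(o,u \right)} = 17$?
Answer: $\frac{319926}{707855} \approx 0.45197$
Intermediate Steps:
$\frac{-443 + R{\left(-58,11 \right)}}{-943 - \frac{1352}{-3004}} = \frac{-443 + 17}{-943 - \frac{1352}{-3004}} = - \frac{426}{-943 - - \frac{338}{751}} = - \frac{426}{-943 + \frac{338}{751}} = - \frac{426}{- \frac{707855}{751}} = \left(-426\right) \left(- \frac{751}{707855}\right) = \frac{319926}{707855}$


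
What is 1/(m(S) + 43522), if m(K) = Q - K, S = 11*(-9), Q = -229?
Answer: 1/43392 ≈ 2.3046e-5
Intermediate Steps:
S = -99
m(K) = -229 - K
1/(m(S) + 43522) = 1/((-229 - 1*(-99)) + 43522) = 1/((-229 + 99) + 43522) = 1/(-130 + 43522) = 1/43392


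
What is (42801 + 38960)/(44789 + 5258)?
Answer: 81761/50047 ≈ 1.6337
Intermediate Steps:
(42801 + 38960)/(44789 + 5258) = 81761/50047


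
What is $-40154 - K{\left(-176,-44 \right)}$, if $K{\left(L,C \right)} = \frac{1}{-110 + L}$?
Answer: $- \frac{11484043}{286} \approx -40154.0$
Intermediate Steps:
$-40154 - K{\left(-176,-44 \right)} = -40154 - \frac{1}{-110 - 176} = -40154 - \frac{1}{-286} = -40154 - - \frac{1}{286} = -40154 + \frac{1}{286} = - \frac{11484043}{286}$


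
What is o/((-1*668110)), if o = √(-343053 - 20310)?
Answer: -11*I*√3003/668110 ≈ -0.00090224*I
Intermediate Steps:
o = 11*I*√3003 (o = √(-363363) = 11*I*√3003 ≈ 602.8*I)
o/((-1*668110)) = (11*I*√3003)/((-1*668110)) = (11*I*√3003)/(-668110) = (11*I*√3003)*(-1/668110) = -11*I*√3003/668110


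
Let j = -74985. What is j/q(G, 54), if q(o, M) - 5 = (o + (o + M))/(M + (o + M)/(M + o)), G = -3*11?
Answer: -4124175/263 ≈ -15681.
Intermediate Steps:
G = -33
q(o, M) = 5 + (M + 2*o)/(1 + M) (q(o, M) = 5 + (o + (o + M))/(M + (o + M)/(M + o)) = 5 + (o + (M + o))/(M + (M + o)/(M + o)) = 5 + (M + 2*o)/(M + 1) = 5 + (M + 2*o)/(1 + M))
j/q(G, 54) = -74985*(1 + 54)/(5 + 2*(-33) + 6*54) = -74985*55/(5 - 66 + 324) = -74985/((1/55)*263) = -74985/263/55 = -74985*55/263 = -4124175/263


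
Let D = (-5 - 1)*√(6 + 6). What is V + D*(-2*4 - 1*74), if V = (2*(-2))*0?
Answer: 984*√3 ≈ 1704.3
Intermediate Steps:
V = 0 (V = -4*0 = 0)
D = -12*√3 ≈ -20.785
V + D*(-2*4 - 1*74) = 0 + (-12*√3)*(-2*4 - 1*74) = 0 + (-12*√3)*(-8 - 74) = 0 - 12*√3*(-82) = 0 + 984*√3 = 984*√3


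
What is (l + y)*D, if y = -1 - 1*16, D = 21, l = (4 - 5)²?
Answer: -336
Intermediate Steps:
l = 1 (l = (-1)² = 1)
y = -17 (y = -1 - 16 = -17)
(l + y)*D = (1 - 17)*21 = -16*21 = -336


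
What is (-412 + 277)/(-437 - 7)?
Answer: 45/148 ≈ 0.30405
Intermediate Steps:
(-412 + 277)/(-437 - 7) = -135/(-444) = -135*(-1/444) = 45/148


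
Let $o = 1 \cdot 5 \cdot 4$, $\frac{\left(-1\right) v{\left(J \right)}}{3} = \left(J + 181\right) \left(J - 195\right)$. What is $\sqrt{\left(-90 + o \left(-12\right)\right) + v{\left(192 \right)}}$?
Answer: $\sqrt{3027} \approx 55.018$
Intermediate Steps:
$v{\left(J \right)} = - 3 \left(-195 + J\right) \left(181 + J\right)$ ($v{\left(J \right)} = - 3 \left(J + 181\right) \left(J - 195\right) = - 3 \left(181 + J\right) \left(-195 + J\right) = - 3 \left(-195 + J\right) \left(181 + J\right)$)
$o = 20$ ($o = 5 \cdot 4 = 20$)
$\sqrt{\left(-90 + o \left(-12\right)\right) + v{\left(192 \right)}} = \sqrt{\left(-90 + 20 \left(-12\right)\right) + \left(105885 - 3 \cdot 192^{2} + 42 \cdot 192\right)} = \sqrt{\left(-90 - 240\right) + \left(105885 - 110592 + 8064\right)} = \sqrt{-330 + \left(105885 - 110592 + 8064\right)} = \sqrt{-330 + 3357} = \sqrt{3027}$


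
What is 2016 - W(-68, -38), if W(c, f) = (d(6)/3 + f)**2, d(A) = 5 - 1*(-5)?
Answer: 7328/9 ≈ 814.22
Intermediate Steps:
d(A) = 10 (d(A) = 5 + 5 = 10)
W(c, f) = (10/3 + f)**2
2016 - W(-68, -38) = 2016 - (10 + 3*(-38))**2/9 = 2016 - (10 - 114)**2/9 = 2016 - (-104)**2/9 = 2016 - 10816/9 = 7328/9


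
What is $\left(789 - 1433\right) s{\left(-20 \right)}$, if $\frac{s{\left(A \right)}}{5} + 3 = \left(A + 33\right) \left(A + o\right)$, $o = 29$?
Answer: $-367080$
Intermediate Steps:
$s{\left(A \right)} = -15 + 5 \left(29 + A\right) \left(33 + A\right)$ ($s{\left(A \right)} = -15 + 5 \left(A + 33\right) \left(A + 29\right) = -15 + 5 \left(33 + A\right) \left(29 + A\right) = -15 + 5 \left(29 + A\right) \left(33 + A\right)$)
$\left(789 - 1433\right) s{\left(-20 \right)} = \left(789 - 1433\right) \left(4770 + 5 \left(-20\right)^{2} + 310 \left(-20\right)\right) = - 644 \left(4770 + 5 \cdot 400 - 6200\right) = - 644 \left(4770 + 2000 - 6200\right) = \left(-644\right) 570 = -367080$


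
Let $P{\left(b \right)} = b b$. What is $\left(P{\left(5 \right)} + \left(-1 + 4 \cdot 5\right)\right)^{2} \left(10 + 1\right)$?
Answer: $21296$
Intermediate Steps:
$P{\left(b \right)} = b^{2}$
$\left(P{\left(5 \right)} + \left(-1 + 4 \cdot 5\right)\right)^{2} \left(10 + 1\right) = \left(5^{2} + \left(-1 + 4 \cdot 5\right)\right)^{2} \left(10 + 1\right) = \left(25 + \left(-1 + 20\right)\right)^{2} \cdot 11 = \left(25 + 19\right)^{2} \cdot 11 = 44^{2} \cdot 11 = 1936 \cdot 11 = 21296$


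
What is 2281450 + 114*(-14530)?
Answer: 625030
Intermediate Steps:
2281450 + 114*(-14530) = 2281450 - 1656420 = 625030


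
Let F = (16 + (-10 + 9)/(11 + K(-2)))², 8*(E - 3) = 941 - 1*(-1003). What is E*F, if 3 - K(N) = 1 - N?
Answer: 7533750/121 ≈ 62262.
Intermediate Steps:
K(N) = 2 + N (K(N) = 3 - (1 - N) = 3 + (-1 + N) = 2 + N)
E = 246 (E = 3 + (941 - 1*(-1003))/8 = 3 + (941 + 1003)/8 = 3 + (⅛)*1944 = 3 + 243 = 246)
F = 30625/121 (F = (16 + (-10 + 9)/(11 + (2 - 2)))² = (16 - 1/(11 + 0))² = (16 - 1/11)² = (175/11)² = 30625/121 ≈ 253.10)
E*F = 246*(30625/121) = 7533750/121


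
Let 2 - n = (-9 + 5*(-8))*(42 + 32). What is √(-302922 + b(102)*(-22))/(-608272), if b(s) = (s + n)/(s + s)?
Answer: -I*√788946387/31021872 ≈ -0.00090543*I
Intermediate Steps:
n = 3628 (n = 2 - (-9 + 5*(-8))*(42 + 32) = 2 - (-9 - 40)*74 = 2 - (-49)*74 = 2 - 1*(-3626) = 2 + 3626 = 3628)
b(s) = (3628 + s)/(2*s) (b(s) = (s + 3628)/(s + s) = (3628 + s)/((2*s)) = (3628 + s)*(1/(2*s)) = (3628 + s)/(2*s))
√(-302922 + b(102)*(-22))/(-608272) = √(-302922 + ((½)*(3628 + 102)/102)*(-22))/(-608272) = √(-302922 + ((½)*(1/102)*3730)*(-22))*(-1/608272) = √(-302922 + (1865/102)*(-22))*(-1/608272) = √(-302922 - 20515/51)*(-1/608272) = √(-15469537/51)*(-1/608272) = (I*√788946387/51)*(-1/608272) = -I*√788946387/31021872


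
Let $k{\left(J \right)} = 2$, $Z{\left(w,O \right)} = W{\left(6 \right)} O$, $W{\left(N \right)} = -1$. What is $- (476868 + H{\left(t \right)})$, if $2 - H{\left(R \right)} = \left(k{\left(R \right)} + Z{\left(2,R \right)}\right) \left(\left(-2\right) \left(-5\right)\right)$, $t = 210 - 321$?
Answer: $-475740$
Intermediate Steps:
$t = -111$ ($t = 210 - 321 = -111$)
$Z{\left(w,O \right)} = - O$
$H{\left(R \right)} = -18 + 10 R$ ($H{\left(R \right)} = 2 - \left(2 - R\right) \left(\left(-2\right) \left(-5\right)\right) = 2 - \left(2 - R\right) 10 = 2 - \left(20 - 10 R\right) = 2 + \left(-20 + 10 R\right) = -18 + 10 R$)
$- (476868 + H{\left(t \right)}) = - (476868 + \left(-18 + 10 \left(-111\right)\right)) = - (476868 - 1128) = \left(-1\right) 475740 = -475740$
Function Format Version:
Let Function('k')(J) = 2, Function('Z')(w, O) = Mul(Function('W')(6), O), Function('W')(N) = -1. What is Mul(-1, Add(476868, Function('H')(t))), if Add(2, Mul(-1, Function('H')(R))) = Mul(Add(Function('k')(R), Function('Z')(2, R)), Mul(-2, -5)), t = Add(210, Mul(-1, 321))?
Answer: -475740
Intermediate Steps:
t = -111 (t = Add(210, -321) = -111)
Function('Z')(w, O) = Mul(-1, O)
Function('H')(R) = Add(-18, Mul(10, R)) (Function('H')(R) = Add(2, Mul(-1, Mul(Add(2, Mul(-1, R)), Mul(-2, -5)))) = Add(2, Mul(-1, Mul(Add(2, Mul(-1, R)), 10))) = Add(2, Mul(-1, Add(20, Mul(-10, R)))) = Add(2, Add(-20, Mul(10, R))) = Add(-18, Mul(10, R)))
Mul(-1, Add(476868, Function('H')(t))) = Mul(-1, Add(476868, Add(-18, Mul(10, -111)))) = Mul(-1, Add(476868, Add(-18, -1110))) = Mul(-1, Add(476868, -1128)) = Mul(-1, 475740) = -475740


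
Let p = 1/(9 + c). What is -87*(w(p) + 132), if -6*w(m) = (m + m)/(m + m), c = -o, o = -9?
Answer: -22939/2 ≈ -11470.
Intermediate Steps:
c = 9 (c = -1*(-9) = 9)
p = 1/18 (p = 1/(9 + 9) = 1/18 ≈ 0.055556)
w(m) = -⅙ (w(m) = -(m + m)/(6*(m + m)) = -2*m/(6*(2*m)) = -2*m*1/(2*m)/6 = -⅙*1 = -⅙)
-87*(w(p) + 132) = -87*(-⅙ + 132) = -87*791/6 = -22939/2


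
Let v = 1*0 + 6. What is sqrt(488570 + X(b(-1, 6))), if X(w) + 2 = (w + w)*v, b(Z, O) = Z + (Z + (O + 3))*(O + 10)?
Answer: 2*sqrt(122523) ≈ 700.07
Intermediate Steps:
v = 6 (v = 0 + 6 = 6)
b(Z, O) = Z + (10 + O)*(3 + O + Z) (b(Z, O) = Z + (Z + (3 + O))*(10 + O) = Z + (3 + O + Z)*(10 + O) = Z + (10 + O)*(3 + O + Z))
X(w) = -2 + 12*w (X(w) = -2 + (w + w)*6 = -2 + (2*w)*6 = -2 + 12*w)
sqrt(488570 + X(b(-1, 6))) = sqrt(488570 + (-2 + 12*(30 + 6**2 + 11*(-1) + 13*6 + 6*(-1)))) = sqrt(488570 + (-2 + 12*(30 + 36 - 11 + 78 - 6))) = sqrt(488570 + (-2 + 12*127)) = sqrt(488570 + (-2 + 1524)) = sqrt(488570 + 1522) = sqrt(490092) = 2*sqrt(122523)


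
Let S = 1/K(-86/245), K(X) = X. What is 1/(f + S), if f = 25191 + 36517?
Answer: 86/5306643 ≈ 1.6206e-5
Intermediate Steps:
f = 61708
S = -245/86 (S = 1/(-86/245) = -245/86 ≈ -2.8488)
1/(f + S) = 1/(61708 - 245/86) = 1/(5306643/86) = 86/5306643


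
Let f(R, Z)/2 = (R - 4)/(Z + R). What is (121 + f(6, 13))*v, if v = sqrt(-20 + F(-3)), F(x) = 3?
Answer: 2303*I*sqrt(17)/19 ≈ 499.76*I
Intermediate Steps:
v = I*sqrt(17) (v = sqrt(-20 + 3) = sqrt(-17) = I*sqrt(17) ≈ 4.1231*I)
f(R, Z) = 2*(-4 + R)/(R + Z) (f(R, Z) = 2*((R - 4)/(Z + R)) = 2*((-4 + R)/(R + Z)) = 2*(-4 + R)/(R + Z))
(121 + f(6, 13))*v = (121 + 2*(-4 + 6)/(6 + 13))*(I*sqrt(17)) = (121 + 2*2/19)*(I*sqrt(17)) = (121 + 2*(1/19)*2)*(I*sqrt(17)) = (121 + 4/19)*(I*sqrt(17)) = 2303*(I*sqrt(17))/19 = 2303*I*sqrt(17)/19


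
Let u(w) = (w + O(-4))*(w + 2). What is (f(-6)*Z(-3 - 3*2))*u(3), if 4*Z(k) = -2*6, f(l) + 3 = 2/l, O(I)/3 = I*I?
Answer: 2550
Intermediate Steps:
O(I) = 3*I**2 (O(I) = 3*(I*I) = 3*I**2)
f(l) = -3 + 2/l
u(w) = (2 + w)*(48 + w) (u(w) = (w + 3*(-4)**2)*(w + 2) = (w + 3*16)*(2 + w) = (w + 48)*(2 + w) = (48 + w)*(2 + w) = (2 + w)*(48 + w))
Z(k) = -3 (Z(k) = (-2*6)/4 = (1/4)*(-12) = -3)
(f(-6)*Z(-3 - 3*2))*u(3) = ((-3 + 2/(-6))*(-3))*(96 + 3**2 + 50*3) = ((-3 + 2*(-1/6))*(-3))*(96 + 9 + 150) = ((-3 - 1/3)*(-3))*255 = -10/3*(-3)*255 = 10*255 = 2550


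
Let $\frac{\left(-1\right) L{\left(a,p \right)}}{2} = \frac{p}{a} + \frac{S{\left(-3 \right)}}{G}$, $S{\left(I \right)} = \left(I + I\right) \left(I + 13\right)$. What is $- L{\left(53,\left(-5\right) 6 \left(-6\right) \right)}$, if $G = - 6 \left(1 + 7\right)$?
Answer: $\frac{985}{106} \approx 9.2924$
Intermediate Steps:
$G = -48$ ($G = \left(-6\right) 8 = -48$)
$S{\left(I \right)} = 2 I \left(13 + I\right)$
$L{\left(a,p \right)} = - \frac{5}{2} - \frac{2 p}{a}$ ($L{\left(a,p \right)} = - 2 \left(\frac{p}{a} + \frac{2 \left(-3\right) \left(13 - 3\right)}{-48}\right) = - 2 \left(\frac{p}{a} + 2 \left(-3\right) 10 \left(- \frac{1}{48}\right)\right) = - 2 \left(\frac{p}{a} - - \frac{5}{4}\right) = - 2 \left(\frac{p}{a} + \frac{5}{4}\right) = - 2 \left(\frac{5}{4} + \frac{p}{a}\right) = - \frac{5}{2} - \frac{2 p}{a}$)
$- L{\left(53,\left(-5\right) 6 \left(-6\right) \right)} = - (- \frac{5}{2} - \frac{2 \left(-5\right) 6 \left(-6\right)}{53}) = - (- \frac{5}{2} - 2 \left(\left(-30\right) \left(-6\right)\right) \frac{1}{53}) = - (- \frac{5}{2} - 360 \cdot \frac{1}{53}) = - (- \frac{5}{2} - \frac{360}{53}) = \left(-1\right) \left(- \frac{985}{106}\right) = \frac{985}{106}$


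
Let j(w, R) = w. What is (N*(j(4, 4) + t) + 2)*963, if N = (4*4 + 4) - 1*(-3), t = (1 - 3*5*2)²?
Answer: 18717831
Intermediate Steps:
t = 841 (t = (1 - 15*2)² = (1 - 30)² = (-29)² = 841)
N = 23 (N = (16 + 4) + 3 = 20 + 3 = 23)
(N*(j(4, 4) + t) + 2)*963 = (23*(4 + 841) + 2)*963 = (23*845 + 2)*963 = (19435 + 2)*963 = 19437*963 = 18717831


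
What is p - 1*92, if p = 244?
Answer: 152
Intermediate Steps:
p - 1*92 = 244 - 1*92 = 244 - 92 = 152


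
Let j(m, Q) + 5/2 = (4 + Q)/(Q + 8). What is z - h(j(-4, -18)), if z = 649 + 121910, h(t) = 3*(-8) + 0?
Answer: 122583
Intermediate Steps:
j(m, Q) = -5/2 + (4 + Q)/(8 + Q) (j(m, Q) = -5/2 + (4 + Q)/(Q + 8) = -5/2 + (4 + Q)/(8 + Q))
h(t) = -24 (h(t) = -24 + 0 = -24)
z = 122559
z - h(j(-4, -18)) = 122559 - 1*(-24) = 122559 + 24 = 122583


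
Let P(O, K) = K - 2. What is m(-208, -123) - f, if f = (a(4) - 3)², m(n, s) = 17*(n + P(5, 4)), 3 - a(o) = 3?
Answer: -3511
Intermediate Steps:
P(O, K) = -2 + K
a(o) = 0 (a(o) = 3 - 1*3 = 3 - 3 = 0)
m(n, s) = 34 + 17*n (m(n, s) = 17*(n + (-2 + 4)) = 17*(n + 2) = 17*(2 + n) = 34 + 17*n)
f = 9 (f = (0 - 3)² = (-3)² = 9)
m(-208, -123) - f = (34 + 17*(-208)) - 1*9 = (34 - 3536) - 9 = -3502 - 9 = -3511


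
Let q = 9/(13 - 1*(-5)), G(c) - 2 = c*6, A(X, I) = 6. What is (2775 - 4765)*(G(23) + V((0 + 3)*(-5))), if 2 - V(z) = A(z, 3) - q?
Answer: -271635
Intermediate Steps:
G(c) = 2 + 6*c (G(c) = 2 + c*6 = 2 + 6*c)
q = ½ (q = 9/(13 + 5) = 9/18 = 9*(1/18) = ½ ≈ 0.50000)
V(z) = -7/2 (V(z) = 2 - (6 - 1*½) = 2 - (6 - ½) = 2 - 1*11/2 = 2 - 11/2 = -7/2)
(2775 - 4765)*(G(23) + V((0 + 3)*(-5))) = (2775 - 4765)*((2 + 6*23) - 7/2) = -1990*((2 + 138) - 7/2) = -1990*(140 - 7/2) = -1990*273/2 = -271635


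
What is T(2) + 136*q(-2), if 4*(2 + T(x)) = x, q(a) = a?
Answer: -547/2 ≈ -273.50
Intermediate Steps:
T(x) = -2 + x/4
T(2) + 136*q(-2) = (-2 + (1/4)*2) + 136*(-2) = (-2 + 1/2) - 272 = -3/2 - 272 = -547/2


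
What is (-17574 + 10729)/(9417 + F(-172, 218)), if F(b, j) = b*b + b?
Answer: -6845/38829 ≈ -0.17629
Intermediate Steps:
F(b, j) = b + b² (F(b, j) = b² + b = b + b²)
(-17574 + 10729)/(9417 + F(-172, 218)) = (-17574 + 10729)/(9417 - 172*(1 - 172)) = -6845/(9417 - 172*(-171)) = -6845/(9417 + 29412) = -6845/38829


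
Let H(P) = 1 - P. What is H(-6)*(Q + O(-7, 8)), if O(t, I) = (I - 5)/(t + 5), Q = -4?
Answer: -77/2 ≈ -38.500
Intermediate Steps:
O(t, I) = (-5 + I)/(5 + t)
H(-6)*(Q + O(-7, 8)) = (1 - 1*(-6))*(-4 + (-5 + 8)/(5 - 7)) = (1 + 6)*(-4 + 3/(-2)) = 7*(-4 - ½*3) = 7*(-4 - 3/2) = 7*(-11/2) = -77/2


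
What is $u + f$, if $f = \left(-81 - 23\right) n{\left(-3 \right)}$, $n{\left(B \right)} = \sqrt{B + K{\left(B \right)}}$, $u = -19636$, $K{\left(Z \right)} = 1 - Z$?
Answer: $-19740$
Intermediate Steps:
$n{\left(B \right)} = 1$ ($n{\left(B \right)} = \sqrt{B - \left(-1 + B\right)} = \sqrt{1} = 1$)
$f = -104$ ($f = \left(-81 - 23\right) 1 = \left(-104\right) 1 = -104$)
$u + f = -19636 - 104 = -19740$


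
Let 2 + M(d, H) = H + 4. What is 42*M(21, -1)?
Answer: 42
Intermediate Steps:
M(d, H) = 2 + H (M(d, H) = -2 + (H + 4) = -2 + (4 + H) = 2 + H)
42*M(21, -1) = 42*(2 - 1) = 42*1 = 42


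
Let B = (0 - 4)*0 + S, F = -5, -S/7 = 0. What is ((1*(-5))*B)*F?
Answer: 0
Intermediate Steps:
S = 0 (S = -7*0 = 0)
B = 0 (B = (0 - 4)*0 + 0 = -4*0 + 0 = 0 + 0 = 0)
((1*(-5))*B)*F = ((1*(-5))*0)*(-5) = -5*0*(-5) = 0*(-5) = 0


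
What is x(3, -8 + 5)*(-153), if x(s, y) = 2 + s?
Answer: -765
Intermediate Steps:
x(3, -8 + 5)*(-153) = (2 + 3)*(-153) = 5*(-153) = -765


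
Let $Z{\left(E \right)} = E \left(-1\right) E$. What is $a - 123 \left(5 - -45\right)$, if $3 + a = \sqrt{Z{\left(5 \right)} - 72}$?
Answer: $-6153 + i \sqrt{97} \approx -6153.0 + 9.8489 i$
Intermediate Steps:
$Z{\left(E \right)} = - E^{2}$ ($Z{\left(E \right)} = - E E = - E^{2}$)
$a = -3 + i \sqrt{97}$ ($a = -3 + \sqrt{- 5^{2} - 72} = -3 + \sqrt{\left(-1\right) 25 - 72} = -3 + \sqrt{-25 - 72} = -3 + \sqrt{-97} = -3 + i \sqrt{97} \approx -3.0 + 9.8489 i$)
$a - 123 \left(5 - -45\right) = \left(-3 + i \sqrt{97}\right) - 123 \left(5 - -45\right) = \left(-3 + i \sqrt{97}\right) - 123 \left(5 + 45\right) = \left(-3 + i \sqrt{97}\right) - 6150 = -6153 + i \sqrt{97}$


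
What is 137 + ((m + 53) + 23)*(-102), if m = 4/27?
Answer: -68671/9 ≈ -7630.1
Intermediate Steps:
m = 4/27 (m = 4*(1/27) = 4/27 ≈ 0.14815)
137 + ((m + 53) + 23)*(-102) = 137 + ((4/27 + 53) + 23)*(-102) = 137 + (1435/27 + 23)*(-102) = 137 + (2056/27)*(-102) = 137 - 69904/9 = -68671/9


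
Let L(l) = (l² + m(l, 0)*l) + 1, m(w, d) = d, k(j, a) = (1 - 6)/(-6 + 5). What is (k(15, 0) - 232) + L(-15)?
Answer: -1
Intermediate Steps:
k(j, a) = 5 (k(j, a) = -5/(-1) = -5*(-1) = 5)
L(l) = 1 + l² (L(l) = (l² + 0*l) + 1 = (l² + 0) + 1 = l² + 1 = 1 + l²)
(k(15, 0) - 232) + L(-15) = (5 - 232) + (1 + (-15)²) = -227 + (1 + 225) = -227 + 226 = -1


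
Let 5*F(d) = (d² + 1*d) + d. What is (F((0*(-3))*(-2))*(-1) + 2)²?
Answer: 4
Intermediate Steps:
F(d) = d²/5 + 2*d/5 (F(d) = ((d² + 1*d) + d)/5 = ((d² + d) + d)/5 = ((d + d²) + d)/5 = (d² + 2*d)/5 = d²/5 + 2*d/5)
(F((0*(-3))*(-2))*(-1) + 2)² = ((((0*(-3))*(-2))*(2 + (0*(-3))*(-2))/5)*(-1) + 2)² = (((0*(-2))*(2 + 0*(-2))/5)*(-1) + 2)² = (((⅕)*0*(2 + 0))*(-1) + 2)² = (((⅕)*0*2)*(-1) + 2)² = (0*(-1) + 2)² = (0 + 2)² = 2² = 4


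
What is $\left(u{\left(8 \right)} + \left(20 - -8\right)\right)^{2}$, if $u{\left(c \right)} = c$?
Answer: $1296$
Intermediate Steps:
$\left(u{\left(8 \right)} + \left(20 - -8\right)\right)^{2} = \left(8 + \left(20 - -8\right)\right)^{2} = \left(8 + \left(20 + 8\right)\right)^{2} = \left(8 + 28\right)^{2} = 36^{2} = 1296$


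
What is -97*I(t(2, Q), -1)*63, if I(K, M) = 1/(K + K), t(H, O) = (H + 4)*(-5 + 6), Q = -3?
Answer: -2037/4 ≈ -509.25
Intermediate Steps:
t(H, O) = 4 + H (t(H, O) = (4 + H)*1 = 4 + H)
I(K, M) = 1/(2*K)
-97*I(t(2, Q), -1)*63 = -97/(2*(4 + 2))*63 = -97/(2*6)*63 = -97*1/12*63 = -97/12*63 = -2037/4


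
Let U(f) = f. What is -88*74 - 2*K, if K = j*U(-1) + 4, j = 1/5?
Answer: -32598/5 ≈ -6519.6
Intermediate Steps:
j = 1/5 ≈ 0.20000
K = 19/5 (K = (1/5)*(-1) + 4 = -1/5 + 4 = 19/5 ≈ 3.8000)
-88*74 - 2*K = -88*74 - 2*19/5 = -6512 - 38/5 = -32598/5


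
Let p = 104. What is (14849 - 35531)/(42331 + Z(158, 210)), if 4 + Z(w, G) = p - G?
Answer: -20682/42221 ≈ -0.48985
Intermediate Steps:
Z(w, G) = 100 - G (Z(w, G) = -4 + (104 - G) = 100 - G)
(14849 - 35531)/(42331 + Z(158, 210)) = (14849 - 35531)/(42331 + (100 - 1*210)) = -20682/(42331 + (100 - 210)) = -20682/(42331 - 110) = -20682/42221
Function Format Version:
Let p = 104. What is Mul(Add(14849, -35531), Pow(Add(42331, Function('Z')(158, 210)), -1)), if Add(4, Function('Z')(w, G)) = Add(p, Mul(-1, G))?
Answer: Rational(-20682, 42221) ≈ -0.48985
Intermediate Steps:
Function('Z')(w, G) = Add(100, Mul(-1, G)) (Function('Z')(w, G) = Add(-4, Add(104, Mul(-1, G))) = Add(100, Mul(-1, G)))
Mul(Add(14849, -35531), Pow(Add(42331, Function('Z')(158, 210)), -1)) = Mul(Add(14849, -35531), Pow(Add(42331, Add(100, Mul(-1, 210))), -1)) = Mul(-20682, Pow(Add(42331, Add(100, -210)), -1)) = Mul(-20682, Pow(Add(42331, -110), -1)) = Mul(-20682, Pow(42221, -1)) = Mul(-20682, Rational(1, 42221)) = Rational(-20682, 42221)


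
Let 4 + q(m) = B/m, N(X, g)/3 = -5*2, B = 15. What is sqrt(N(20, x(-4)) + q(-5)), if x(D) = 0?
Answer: I*sqrt(37) ≈ 6.0828*I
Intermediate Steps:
N(X, g) = -30 (N(X, g) = 3*(-5*2) = 3*(-10) = -30)
q(m) = -4 + 15/m
sqrt(N(20, x(-4)) + q(-5)) = sqrt(-30 + (-4 + 15/(-5))) = sqrt(-30 + (-4 + 15*(-1/5))) = sqrt(-30 + (-4 - 3)) = sqrt(-30 - 7) = sqrt(-37) = I*sqrt(37)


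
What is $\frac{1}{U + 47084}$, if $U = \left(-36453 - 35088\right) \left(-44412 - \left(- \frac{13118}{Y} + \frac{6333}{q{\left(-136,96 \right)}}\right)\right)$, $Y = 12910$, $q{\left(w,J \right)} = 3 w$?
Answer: $\frac{877880}{2788272257727691} \approx 3.1485 \cdot 10^{-10}$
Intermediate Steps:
$U = \frac{2788230923625771}{877880}$ ($U = \left(-36453 - 35088\right) \left(-44412 + \left(\frac{13118}{12910} - \frac{6333}{3 \left(-136\right)}\right)\right) = - 71541 \left(-44412 + \left(13118 \cdot \frac{1}{12910} - \frac{6333}{-408}\right)\right) = - 71541 \left(-44412 + \left(\frac{6559}{6455} - - \frac{2111}{136}\right)\right) = - 71541 \left(-44412 + \left(\frac{6559}{6455} + \frac{2111}{136}\right)\right) = - 71541 \left(-44412 + \frac{14518529}{877880}\right) = \left(-71541\right) \left(- \frac{38973888031}{877880}\right) = \frac{2788230923625771}{877880} \approx 3.1761 \cdot 10^{9}$)
$\frac{1}{U + 47084} = \frac{1}{\frac{2788230923625771}{877880} + 47084} = \frac{1}{\frac{2788272257727691}{877880}} = \frac{877880}{2788272257727691}$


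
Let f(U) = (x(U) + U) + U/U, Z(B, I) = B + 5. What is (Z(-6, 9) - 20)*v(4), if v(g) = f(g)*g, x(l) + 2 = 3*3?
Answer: -1008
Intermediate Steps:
x(l) = 7 (x(l) = -2 + 3*3 = -2 + 9 = 7)
Z(B, I) = 5 + B
f(U) = 8 + U (f(U) = (7 + U) + U/U = (7 + U) + 1 = 8 + U)
v(g) = g*(8 + g) (v(g) = (8 + g)*g = g*(8 + g))
(Z(-6, 9) - 20)*v(4) = ((5 - 6) - 20)*(4*(8 + 4)) = (-1 - 20)*(4*12) = -21*48 = -1008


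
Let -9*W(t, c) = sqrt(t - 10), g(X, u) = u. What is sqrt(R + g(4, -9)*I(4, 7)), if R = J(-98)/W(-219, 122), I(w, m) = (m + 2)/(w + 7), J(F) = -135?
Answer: 9*sqrt(-576851 - 415635*I*sqrt(229))/2519 ≈ 6.0524 - 6.6329*I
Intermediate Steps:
W(t, c) = -sqrt(-10 + t)/9 (W(t, c) = -sqrt(t - 10)/9 = -sqrt(-10 + t)/9)
I(w, m) = (2 + m)/(7 + w)
R = -1215*I*sqrt(229)/229 (R = -135*(-9/sqrt(-10 - 219)) = -135*9*I*sqrt(229)/229 = -1215*I*sqrt(229)/229 ≈ -80.289*I)
sqrt(R + g(4, -9)*I(4, 7)) = sqrt(-1215*I*sqrt(229)/229 - 9*(2 + 7)/(7 + 4)) = sqrt(-1215*I*sqrt(229)/229 - 9*9/11) = sqrt(-1215*I*sqrt(229)/229 - 81/11) = sqrt(-81/11 - 1215*I*sqrt(229)/229)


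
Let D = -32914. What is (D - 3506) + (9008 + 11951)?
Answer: -15461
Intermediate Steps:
(D - 3506) + (9008 + 11951) = (-32914 - 3506) + (9008 + 11951) = -36420 + 20959 = -15461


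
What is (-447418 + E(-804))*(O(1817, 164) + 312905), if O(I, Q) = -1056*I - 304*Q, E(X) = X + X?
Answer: 743453695278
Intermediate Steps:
E(X) = 2*X
(-447418 + E(-804))*(O(1817, 164) + 312905) = (-447418 + 2*(-804))*((-1056*1817 - 304*164) + 312905) = (-447418 - 1608)*((-1918752 - 49856) + 312905) = -449026*(-1968608 + 312905) = -449026*(-1655703) = 743453695278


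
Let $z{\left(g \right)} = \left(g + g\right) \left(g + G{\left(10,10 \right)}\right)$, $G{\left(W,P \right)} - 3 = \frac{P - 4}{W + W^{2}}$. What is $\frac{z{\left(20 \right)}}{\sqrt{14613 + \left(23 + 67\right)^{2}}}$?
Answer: $\frac{10144 \sqrt{22713}}{249843} \approx 6.119$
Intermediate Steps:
$G{\left(W,P \right)} = 3 + \frac{-4 + P}{W + W^{2}}$ ($G{\left(W,P \right)} = 3 + \frac{P - 4}{W + W^{2}} = 3 + \frac{-4 + P}{W + W^{2}}$)
$z{\left(g \right)} = 2 g \left(\frac{168}{55} + g\right)$ ($z{\left(g \right)} = \left(g + g\right) \left(g + \frac{-4 + 10 + 3 \cdot 10 + 3 \cdot 10^{2}}{10 \left(1 + 10\right)}\right) = 2 g \left(g + \frac{-4 + 10 + 30 + 3 \cdot 100}{10 \cdot 11}\right) = 2 g \left(g + \frac{1}{10} \cdot \frac{1}{11} \left(-4 + 10 + 30 + 300\right)\right) = 2 g \left(g + \frac{1}{10} \cdot \frac{1}{11} \cdot 336\right) = 2 g \left(g + \frac{168}{55}\right) = 2 g \left(\frac{168}{55} + g\right)$)
$\frac{z{\left(20 \right)}}{\sqrt{14613 + \left(23 + 67\right)^{2}}} = \frac{\frac{2}{55} \cdot 20 \left(168 + 55 \cdot 20\right)}{\sqrt{14613 + \left(23 + 67\right)^{2}}} = \frac{\frac{2}{55} \cdot 20 \left(168 + 1100\right)}{\sqrt{14613 + 90^{2}}} = \frac{\frac{2}{55} \cdot 20 \cdot 1268}{\sqrt{14613 + 8100}} = \frac{10144}{11 \sqrt{22713}} = \frac{10144 \frac{\sqrt{22713}}{22713}}{11} = \frac{10144 \sqrt{22713}}{249843}$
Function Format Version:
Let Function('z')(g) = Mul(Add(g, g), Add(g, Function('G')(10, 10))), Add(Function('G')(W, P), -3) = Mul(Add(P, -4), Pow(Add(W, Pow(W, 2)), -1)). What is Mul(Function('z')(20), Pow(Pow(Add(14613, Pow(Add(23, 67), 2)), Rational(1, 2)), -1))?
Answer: Mul(Rational(10144, 249843), Pow(22713, Rational(1, 2))) ≈ 6.1190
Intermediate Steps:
Function('G')(W, P) = Add(3, Mul(Pow(Add(W, Pow(W, 2)), -1), Add(-4, P))) (Function('G')(W, P) = Add(3, Mul(Add(P, -4), Pow(Add(W, Pow(W, 2)), -1))) = Add(3, Mul(Add(-4, P), Pow(Add(W, Pow(W, 2)), -1))) = Add(3, Mul(Pow(Add(W, Pow(W, 2)), -1), Add(-4, P))))
Function('z')(g) = Mul(2, g, Add(Rational(168, 55), g)) (Function('z')(g) = Mul(Add(g, g), Add(g, Mul(Pow(10, -1), Pow(Add(1, 10), -1), Add(-4, 10, Mul(3, 10), Mul(3, Pow(10, 2)))))) = Mul(Mul(2, g), Add(g, Mul(Rational(1, 10), Pow(11, -1), Add(-4, 10, 30, Mul(3, 100))))) = Mul(Mul(2, g), Add(g, Mul(Rational(1, 10), Rational(1, 11), Add(-4, 10, 30, 300)))) = Mul(Mul(2, g), Add(g, Mul(Rational(1, 10), Rational(1, 11), 336))) = Mul(Mul(2, g), Add(g, Rational(168, 55))) = Mul(Mul(2, g), Add(Rational(168, 55), g)) = Mul(2, g, Add(Rational(168, 55), g)))
Mul(Function('z')(20), Pow(Pow(Add(14613, Pow(Add(23, 67), 2)), Rational(1, 2)), -1)) = Mul(Mul(Rational(2, 55), 20, Add(168, Mul(55, 20))), Pow(Pow(Add(14613, Pow(Add(23, 67), 2)), Rational(1, 2)), -1)) = Mul(Mul(Rational(2, 55), 20, Add(168, 1100)), Pow(Pow(Add(14613, Pow(90, 2)), Rational(1, 2)), -1)) = Mul(Mul(Rational(2, 55), 20, 1268), Pow(Pow(Add(14613, 8100), Rational(1, 2)), -1)) = Mul(Rational(10144, 11), Pow(Pow(22713, Rational(1, 2)), -1)) = Mul(Rational(10144, 11), Mul(Rational(1, 22713), Pow(22713, Rational(1, 2)))) = Mul(Rational(10144, 249843), Pow(22713, Rational(1, 2)))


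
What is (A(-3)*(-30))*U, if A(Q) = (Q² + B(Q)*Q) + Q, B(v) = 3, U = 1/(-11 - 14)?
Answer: -18/5 ≈ -3.6000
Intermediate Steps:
U = -1/25 (U = 1/(-25) = -1/25 ≈ -0.040000)
A(Q) = Q² + 4*Q (A(Q) = (Q² + 3*Q) + Q = Q² + 4*Q)
(A(-3)*(-30))*U = (-3*(4 - 3)*(-30))*(-1/25) = (-3*1*(-30))*(-1/25) = -3*(-30)*(-1/25) = 90*(-1/25) = -18/5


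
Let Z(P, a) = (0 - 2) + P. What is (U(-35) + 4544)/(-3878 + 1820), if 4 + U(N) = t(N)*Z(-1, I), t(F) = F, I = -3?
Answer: -4645/2058 ≈ -2.2570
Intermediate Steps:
Z(P, a) = -2 + P
U(N) = -4 - 3*N (U(N) = -4 + N*(-2 - 1) = -4 + N*(-3) = -4 - 3*N)
(U(-35) + 4544)/(-3878 + 1820) = ((-4 - 3*(-35)) + 4544)/(-3878 + 1820) = ((-4 + 105) + 4544)/(-2058) = (101 + 4544)*(-1/2058) = 4645*(-1/2058) = -4645/2058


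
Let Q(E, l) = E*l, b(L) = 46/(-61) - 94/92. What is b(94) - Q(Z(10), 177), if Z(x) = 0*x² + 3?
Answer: -1494969/2806 ≈ -532.78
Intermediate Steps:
b(L) = -4983/2806 (b(L) = 46*(-1/61) - 94*1/92 = -46/61 - 47/46 = -4983/2806)
Z(x) = 3 (Z(x) = 0 + 3 = 3)
b(94) - Q(Z(10), 177) = -4983/2806 - 3*177 = -4983/2806 - 1*531 = -4983/2806 - 531 = -1494969/2806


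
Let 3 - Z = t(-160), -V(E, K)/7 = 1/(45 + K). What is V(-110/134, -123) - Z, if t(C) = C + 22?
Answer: -10991/78 ≈ -140.91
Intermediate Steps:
V(E, K) = -7/(45 + K)
t(C) = 22 + C
Z = 141 (Z = 3 - (22 - 160) = 3 - 1*(-138) = 3 + 138 = 141)
V(-110/134, -123) - Z = -7/(45 - 123) - 1*141 = -7/(-78) - 141 = -7*(-1/78) - 141 = 7/78 - 141 = -10991/78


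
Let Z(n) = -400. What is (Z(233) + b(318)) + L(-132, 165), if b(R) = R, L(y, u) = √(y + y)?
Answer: -82 + 2*I*√66 ≈ -82.0 + 16.248*I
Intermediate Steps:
L(y, u) = √2*√y (L(y, u) = √(2*y) = √2*√y)
(Z(233) + b(318)) + L(-132, 165) = (-400 + 318) + √2*√(-132) = -82 + √2*(2*I*√33) = -82 + 2*I*√66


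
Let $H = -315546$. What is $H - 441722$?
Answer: $-757268$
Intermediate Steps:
$H - 441722 = -315546 - 441722 = -757268$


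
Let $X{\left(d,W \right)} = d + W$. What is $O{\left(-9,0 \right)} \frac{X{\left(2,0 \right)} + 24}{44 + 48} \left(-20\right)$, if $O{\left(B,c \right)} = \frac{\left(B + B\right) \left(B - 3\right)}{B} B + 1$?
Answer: $- \frac{28210}{23} \approx -1226.5$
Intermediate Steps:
$X{\left(d,W \right)} = W + d$
$O{\left(B,c \right)} = 1 + B \left(-6 + 2 B\right)$ ($O{\left(B,c \right)} = \frac{2 B \left(-3 + B\right)}{B} B + 1 = \left(-6 + 2 B\right) B + 1 = B \left(-6 + 2 B\right) + 1 = 1 + B \left(-6 + 2 B\right)$)
$O{\left(-9,0 \right)} \frac{X{\left(2,0 \right)} + 24}{44 + 48} \left(-20\right) = \left(1 - -54 + 2 \left(-9\right)^{2}\right) \frac{\left(0 + 2\right) + 24}{44 + 48} \left(-20\right) = \left(1 + 54 + 2 \cdot 81\right) \frac{2 + 24}{92} \left(-20\right) = \left(1 + 54 + 162\right) 26 \cdot \frac{1}{92} \left(-20\right) = 217 \cdot \frac{13}{46} \left(-20\right) = \frac{2821}{46} \left(-20\right) = - \frac{28210}{23}$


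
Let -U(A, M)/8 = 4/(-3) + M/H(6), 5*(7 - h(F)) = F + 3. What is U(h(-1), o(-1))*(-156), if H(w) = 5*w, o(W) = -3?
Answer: -8944/5 ≈ -1788.8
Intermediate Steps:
h(F) = 32/5 - F/5 (h(F) = 7 - (F + 3)/5 = 7 - (3 + F)/5 = 7 + (-⅗ - F/5) = 32/5 - F/5)
U(A, M) = 32/3 - 4*M/15 (U(A, M) = -8*(4/(-3) + M/((5*6))) = -8*(4*(-⅓) + M/30) = -8*(-4/3 + M*(1/30)) = -8*(-4/3 + M/30) = 32/3 - 4*M/15)
U(h(-1), o(-1))*(-156) = (32/3 - 4/15*(-3))*(-156) = (32/3 + ⅘)*(-156) = (172/15)*(-156) = -8944/5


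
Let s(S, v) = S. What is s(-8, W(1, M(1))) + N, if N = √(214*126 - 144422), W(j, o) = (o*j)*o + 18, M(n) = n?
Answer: -8 + I*√117458 ≈ -8.0 + 342.72*I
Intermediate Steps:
W(j, o) = 18 + j*o² (W(j, o) = (j*o)*o + 18 = j*o² + 18 = 18 + j*o²)
N = I*√117458 (N = √(26964 - 144422) = √(-117458) = I*√117458 ≈ 342.72*I)
s(-8, W(1, M(1))) + N = -8 + I*√117458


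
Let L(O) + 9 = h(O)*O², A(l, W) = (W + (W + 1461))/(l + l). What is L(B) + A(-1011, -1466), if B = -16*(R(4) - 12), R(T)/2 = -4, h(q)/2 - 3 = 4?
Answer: 2898722473/2022 ≈ 1.4336e+6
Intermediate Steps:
h(q) = 14 (h(q) = 6 + 2*4 = 6 + 8 = 14)
R(T) = -8 (R(T) = 2*(-4) = -8)
A(l, W) = (1461 + 2*W)/(2*l) (A(l, W) = (W + (1461 + W))/((2*l)) = (1461 + 2*W)*(1/(2*l)) = (1461 + 2*W)/(2*l))
B = 320 (B = -16*(-8 - 12) = -16*(-20) = 320)
L(O) = -9 + 14*O²
L(B) + A(-1011, -1466) = (-9 + 14*320²) + (1461/2 - 1466)/(-1011) = (-9 + 14*102400) - 1/1011*(-1471/2) = (-9 + 1433600) + 1471/2022 = 1433591 + 1471/2022 = 2898722473/2022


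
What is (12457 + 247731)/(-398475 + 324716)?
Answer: -260188/73759 ≈ -3.5275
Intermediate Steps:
(12457 + 247731)/(-398475 + 324716) = 260188/(-73759) = 260188*(-1/73759) = -260188/73759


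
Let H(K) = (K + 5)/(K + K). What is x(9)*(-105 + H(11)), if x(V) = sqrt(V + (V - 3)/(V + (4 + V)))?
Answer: -1147*sqrt(1122)/121 ≈ -317.52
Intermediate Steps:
H(K) = (5 + K)/(2*K) (H(K) = (5 + K)/((2*K)) = (5 + K)*(1/(2*K)) = (5 + K)/(2*K))
x(V) = sqrt(V + (-3 + V)/(4 + 2*V))
x(9)*(-105 + H(11)) = (sqrt(2)*sqrt((-3 + 9 + 2*9*(2 + 9))/(2 + 9))/2)*(-105 + (1/2)*(5 + 11)/11) = (sqrt(2)*sqrt((-3 + 9 + 2*9*11)/11)/2)*(-105 + (1/2)*(1/11)*16) = (sqrt(2)*sqrt((-3 + 9 + 198)/11)/2)*(-105 + 8/11) = (sqrt(2)*sqrt((1/11)*204)/2)*(-1147/11) = (sqrt(2)*sqrt(204/11)/2)*(-1147/11) = (sqrt(2)*(2*sqrt(561)/11)/2)*(-1147/11) = (sqrt(1122)/11)*(-1147/11) = -1147*sqrt(1122)/121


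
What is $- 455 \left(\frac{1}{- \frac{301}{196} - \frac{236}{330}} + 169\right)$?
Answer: $- \frac{797529005}{10399} \approx -76693.0$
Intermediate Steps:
$- 455 \left(\frac{1}{- \frac{301}{196} - \frac{236}{330}} + 169\right) = - 455 \left(\frac{1}{\left(-301\right) \frac{1}{196} - \frac{118}{165}} + 169\right) = - 455 \left(\frac{1}{- \frac{43}{28} - \frac{118}{165}} + 169\right) = - 455 \left(\frac{1}{- \frac{10399}{4620}} + 169\right) = - 455 \left(- \frac{4620}{10399} + 169\right) = \left(-455\right) \frac{1752811}{10399} = - \frac{797529005}{10399}$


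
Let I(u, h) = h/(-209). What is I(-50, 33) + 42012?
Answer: 798225/19 ≈ 42012.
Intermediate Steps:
I(u, h) = -h/209 (I(u, h) = h*(-1/209) = -h/209)
I(-50, 33) + 42012 = -1/209*33 + 42012 = -3/19 + 42012 = 798225/19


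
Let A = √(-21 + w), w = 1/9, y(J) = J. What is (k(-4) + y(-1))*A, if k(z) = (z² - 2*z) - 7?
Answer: 32*I*√47/3 ≈ 73.127*I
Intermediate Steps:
k(z) = -7 + z² - 2*z
w = ⅑ ≈ 0.11111
A = 2*I*√47/3 (A = √(-21 + ⅑) = √(-188/9) = 2*I*√47/3 ≈ 4.5704*I)
(k(-4) + y(-1))*A = ((-7 + (-4)² - 2*(-4)) - 1)*(2*I*√47/3) = ((-7 + 16 + 8) - 1)*(2*I*√47/3) = (17 - 1)*(2*I*√47/3) = 16*(2*I*√47/3) = 32*I*√47/3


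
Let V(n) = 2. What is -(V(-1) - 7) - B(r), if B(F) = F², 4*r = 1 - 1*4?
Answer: 71/16 ≈ 4.4375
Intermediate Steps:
r = -¾ (r = (1 - 1*4)/4 = (1 - 4)/4 = (¼)*(-3) = -¾ ≈ -0.75000)
-(V(-1) - 7) - B(r) = -(2 - 7) - (-¾)² = -1*(-5) - 1*9/16 = 5 - 9/16 = 71/16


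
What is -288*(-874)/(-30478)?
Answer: -125856/15239 ≈ -8.2588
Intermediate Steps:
-288*(-874)/(-30478) = 251712*(-1/30478) = -125856/15239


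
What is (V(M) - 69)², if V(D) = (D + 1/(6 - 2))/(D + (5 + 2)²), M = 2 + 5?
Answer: 237992329/50176 ≈ 4743.1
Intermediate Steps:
M = 7
V(D) = (¼ + D)/(49 + D) (V(D) = (D + 1/4)/(D + 7²) = (D + ¼)/(D + 49) = (¼ + D)/(49 + D))
(V(M) - 69)² = ((¼ + 7)/(49 + 7) - 69)² = ((29/4)/56 - 69)² = ((1/56)*(29/4) - 69)² = (29/224 - 69)² = (-15427/224)² = 237992329/50176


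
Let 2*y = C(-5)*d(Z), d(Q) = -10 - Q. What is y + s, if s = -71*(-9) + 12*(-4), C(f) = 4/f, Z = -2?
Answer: 2971/5 ≈ 594.20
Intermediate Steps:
y = 16/5 (y = ((4/(-5))*(-10 - 1*(-2)))/2 = ((4*(-⅕))*(-10 + 2))/2 = (-⅘*(-8))/2 = (½)*(32/5) = 16/5 ≈ 3.2000)
s = 591 (s = 639 - 48 = 591)
y + s = 16/5 + 591 = 2971/5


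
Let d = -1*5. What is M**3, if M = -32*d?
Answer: 4096000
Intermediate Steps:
d = -5
M = 160 (M = -32*(-5) = 160)
M**3 = 160**3 = 4096000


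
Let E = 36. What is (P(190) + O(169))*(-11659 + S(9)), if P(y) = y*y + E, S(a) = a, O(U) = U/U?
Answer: -420996050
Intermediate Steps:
O(U) = 1
P(y) = 36 + y² (P(y) = y*y + 36 = y² + 36 = 36 + y²)
(P(190) + O(169))*(-11659 + S(9)) = ((36 + 190²) + 1)*(-11659 + 9) = ((36 + 36100) + 1)*(-11650) = (36136 + 1)*(-11650) = 36137*(-11650) = -420996050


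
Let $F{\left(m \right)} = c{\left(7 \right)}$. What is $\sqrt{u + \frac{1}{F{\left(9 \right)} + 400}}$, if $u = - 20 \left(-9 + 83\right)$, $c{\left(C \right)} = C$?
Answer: $\frac{i \sqrt{245160113}}{407} \approx 38.471 i$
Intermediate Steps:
$F{\left(m \right)} = 7$
$u = -1480$ ($u = \left(-20\right) 74 = -1480$)
$\sqrt{u + \frac{1}{F{\left(9 \right)} + 400}} = \sqrt{-1480 + \frac{1}{7 + 400}} = \sqrt{-1480 + \frac{1}{407}} = \sqrt{- \frac{602359}{407}} = \frac{i \sqrt{245160113}}{407}$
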